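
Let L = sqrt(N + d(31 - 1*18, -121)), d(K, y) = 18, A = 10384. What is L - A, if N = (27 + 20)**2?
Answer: -10384 + sqrt(2227) ≈ -10337.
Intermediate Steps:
N = 2209 (N = 47**2 = 2209)
L = sqrt(2227) (L = sqrt(2209 + 18) = sqrt(2227) ≈ 47.191)
L - A = sqrt(2227) - 1*10384 = sqrt(2227) - 10384 = -10384 + sqrt(2227)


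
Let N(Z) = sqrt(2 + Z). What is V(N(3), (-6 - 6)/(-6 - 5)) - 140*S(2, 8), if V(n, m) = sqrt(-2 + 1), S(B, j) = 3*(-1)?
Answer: 420 + I ≈ 420.0 + 1.0*I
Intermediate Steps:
S(B, j) = -3
V(n, m) = I (V(n, m) = sqrt(-1) = I)
V(N(3), (-6 - 6)/(-6 - 5)) - 140*S(2, 8) = I - 140*(-3) = I + 420 = 420 + I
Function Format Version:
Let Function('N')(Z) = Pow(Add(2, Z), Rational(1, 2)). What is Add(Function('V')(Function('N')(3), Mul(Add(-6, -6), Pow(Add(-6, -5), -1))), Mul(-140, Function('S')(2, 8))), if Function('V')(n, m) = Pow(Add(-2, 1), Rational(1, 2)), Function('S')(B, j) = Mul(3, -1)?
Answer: Add(420, I) ≈ Add(420.00, Mul(1.0000, I))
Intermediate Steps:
Function('S')(B, j) = -3
Function('V')(n, m) = I (Function('V')(n, m) = Pow(-1, Rational(1, 2)) = I)
Add(Function('V')(Function('N')(3), Mul(Add(-6, -6), Pow(Add(-6, -5), -1))), Mul(-140, Function('S')(2, 8))) = Add(I, Mul(-140, -3)) = Add(I, 420) = Add(420, I)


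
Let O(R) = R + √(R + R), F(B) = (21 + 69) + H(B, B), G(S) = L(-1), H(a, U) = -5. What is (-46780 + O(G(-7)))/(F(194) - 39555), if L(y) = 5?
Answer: 9355/7894 - √10/39470 ≈ 1.1850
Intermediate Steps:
G(S) = 5
F(B) = 85 (F(B) = (21 + 69) - 5 = 90 - 5 = 85)
O(R) = R + √2*√R (O(R) = R + √(2*R) = R + √2*√R)
(-46780 + O(G(-7)))/(F(194) - 39555) = (-46780 + (5 + √2*√5))/(85 - 39555) = (-46780 + (5 + √10))/(-39470) = (-46775 + √10)*(-1/39470) = 9355/7894 - √10/39470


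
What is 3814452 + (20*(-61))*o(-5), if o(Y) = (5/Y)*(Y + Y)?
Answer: 3802252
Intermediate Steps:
o(Y) = 10 (o(Y) = (5/Y)*(2*Y) = 10)
3814452 + (20*(-61))*o(-5) = 3814452 + (20*(-61))*10 = 3814452 - 1220*10 = 3814452 - 12200 = 3802252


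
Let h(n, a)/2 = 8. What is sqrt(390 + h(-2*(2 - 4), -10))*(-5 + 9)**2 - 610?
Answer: -610 + 16*sqrt(406) ≈ -287.61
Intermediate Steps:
h(n, a) = 16 (h(n, a) = 2*8 = 16)
sqrt(390 + h(-2*(2 - 4), -10))*(-5 + 9)**2 - 610 = sqrt(390 + 16)*(-5 + 9)**2 - 610 = sqrt(406)*4**2 - 610 = sqrt(406)*16 - 610 = 16*sqrt(406) - 610 = -610 + 16*sqrt(406)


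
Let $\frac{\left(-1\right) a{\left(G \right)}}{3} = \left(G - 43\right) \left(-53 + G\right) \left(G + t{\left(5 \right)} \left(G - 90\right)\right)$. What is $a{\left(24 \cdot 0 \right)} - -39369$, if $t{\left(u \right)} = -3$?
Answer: $-1806621$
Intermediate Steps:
$a{\left(G \right)} = - 3 \left(-53 + G\right) \left(-43 + G\right) \left(270 - 2 G\right)$ ($a{\left(G \right)} = - 3 \left(G - 43\right) \left(-53 + G\right) \left(G - 3 \left(G - 90\right)\right) = - 3 \left(-43 + G\right) \left(-53 + G\right) \left(G - 3 \left(-90 + G\right)\right) = - 3 \left(-53 + G\right) \left(-43 + G\right) \left(G - \left(-270 + 3 G\right)\right) = - 3 \left(-53 + G\right) \left(-43 + G\right) \left(270 - 2 G\right)$)
$a{\left(24 \cdot 0 \right)} - -39369 = \left(-1845990 - 1386 \left(24 \cdot 0\right)^{2} + 6 \left(24 \cdot 0\right)^{3} + 91434 \cdot 24 \cdot 0\right) - -39369 = \left(-1845990 - 1386 \cdot 0^{2} + 6 \cdot 0^{3} + 91434 \cdot 0\right) + 39369 = \left(-1845990 - 0 + 6 \cdot 0 + 0\right) + 39369 = \left(-1845990 + 0 + 0 + 0\right) + 39369 = -1845990 + 39369 = -1806621$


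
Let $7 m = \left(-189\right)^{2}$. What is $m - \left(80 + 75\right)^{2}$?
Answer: $-18922$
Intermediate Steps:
$m = 5103$ ($m = \frac{\left(-189\right)^{2}}{7} = \frac{1}{7} \cdot 35721 = 5103$)
$m - \left(80 + 75\right)^{2} = 5103 - \left(80 + 75\right)^{2} = 5103 - 155^{2} = 5103 - 24025 = -18922$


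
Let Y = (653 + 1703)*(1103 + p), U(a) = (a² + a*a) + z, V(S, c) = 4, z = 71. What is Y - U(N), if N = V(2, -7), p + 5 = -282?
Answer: 1922393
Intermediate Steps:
p = -287 (p = -5 - 282 = -287)
N = 4
U(a) = 71 + 2*a² (U(a) = (a² + a*a) + 71 = (a² + a²) + 71 = 2*a² + 71 = 71 + 2*a²)
Y = 1922496 (Y = (653 + 1703)*(1103 - 287) = 2356*816 = 1922496)
Y - U(N) = 1922496 - (71 + 2*4²) = 1922496 - (71 + 2*16) = 1922496 - (71 + 32) = 1922496 - 1*103 = 1922496 - 103 = 1922393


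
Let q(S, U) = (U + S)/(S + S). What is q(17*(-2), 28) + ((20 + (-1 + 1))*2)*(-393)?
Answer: -534477/34 ≈ -15720.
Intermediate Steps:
q(S, U) = (S + U)/(2*S) (q(S, U) = (S + U)/((2*S)) = (S + U)*(1/(2*S)) = (S + U)/(2*S))
q(17*(-2), 28) + ((20 + (-1 + 1))*2)*(-393) = (17*(-2) + 28)/(2*((17*(-2)))) + ((20 + (-1 + 1))*2)*(-393) = (½)*(-34 + 28)/(-34) + ((20 + 0)*2)*(-393) = (½)*(-1/34)*(-6) + (20*2)*(-393) = 3/34 + 40*(-393) = 3/34 - 15720 = -534477/34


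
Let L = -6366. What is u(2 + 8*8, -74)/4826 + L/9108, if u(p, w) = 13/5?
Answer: -6395549/9157335 ≈ -0.69841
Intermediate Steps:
u(p, w) = 13/5 (u(p, w) = 13*(⅕) = 13/5)
u(2 + 8*8, -74)/4826 + L/9108 = (13/5)/4826 - 6366/9108 = (13/5)*(1/4826) - 6366*1/9108 = 13/24130 - 1061/1518 = -6395549/9157335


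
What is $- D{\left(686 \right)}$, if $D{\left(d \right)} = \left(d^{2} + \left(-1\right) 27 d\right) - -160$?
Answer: $-452234$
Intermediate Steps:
$D{\left(d \right)} = 160 + d^{2} - 27 d$ ($D{\left(d \right)} = \left(d^{2} - 27 d\right) + 160 = 160 + d^{2} - 27 d$)
$- D{\left(686 \right)} = - (160 + 686^{2} - 18522) = - (160 + 470596 - 18522) = \left(-1\right) 452234 = -452234$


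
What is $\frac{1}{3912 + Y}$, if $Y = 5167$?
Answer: $\frac{1}{9079} \approx 0.00011014$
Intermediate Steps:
$\frac{1}{3912 + Y} = \frac{1}{3912 + 5167} = \frac{1}{9079}$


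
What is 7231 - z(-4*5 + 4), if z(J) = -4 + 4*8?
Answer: 7203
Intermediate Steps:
z(J) = 28 (z(J) = -4 + 32 = 28)
7231 - z(-4*5 + 4) = 7231 - 1*28 = 7231 - 28 = 7203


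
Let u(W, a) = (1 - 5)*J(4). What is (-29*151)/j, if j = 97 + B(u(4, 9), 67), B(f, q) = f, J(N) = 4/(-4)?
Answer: -4379/101 ≈ -43.356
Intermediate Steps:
J(N) = -1 (J(N) = 4*(-1/4) = -1)
u(W, a) = 4 (u(W, a) = (1 - 5)*(-1) = -4*(-1) = 4)
j = 101 (j = 97 + 4 = 101)
(-29*151)/j = -29*151/101 = -4379*1/101 = -4379/101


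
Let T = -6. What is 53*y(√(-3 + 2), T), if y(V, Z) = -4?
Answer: -212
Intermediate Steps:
53*y(√(-3 + 2), T) = 53*(-4) = -212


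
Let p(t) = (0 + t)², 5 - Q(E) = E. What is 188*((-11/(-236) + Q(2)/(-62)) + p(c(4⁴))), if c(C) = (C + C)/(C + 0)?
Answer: 1374797/1829 ≈ 751.67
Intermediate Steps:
Q(E) = 5 - E
c(C) = 2 (c(C) = (2*C)/C = 2)
p(t) = t²
188*((-11/(-236) + Q(2)/(-62)) + p(c(4⁴))) = 188*((-11/(-236) + (5 - 1*2)/(-62)) + 2²) = 188*((-11*(-1/236) + (5 - 2)*(-1/62)) + 4) = 188*((11/236 + 3*(-1/62)) + 4) = 188*((11/236 - 3/62) + 4) = 188*(-13/7316 + 4) = 188*(29251/7316) = 1374797/1829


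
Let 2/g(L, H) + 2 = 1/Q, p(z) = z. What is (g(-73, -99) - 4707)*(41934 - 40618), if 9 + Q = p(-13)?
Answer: -278806444/45 ≈ -6.1957e+6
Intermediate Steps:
Q = -22 (Q = -9 - 13 = -22)
g(L, H) = -44/45 (g(L, H) = 2/(-2 + 1/(-22)) = 2/(-2 - 1/22) = 2/(-45/22) = 2*(-22/45) = -44/45)
(g(-73, -99) - 4707)*(41934 - 40618) = (-44/45 - 4707)*(41934 - 40618) = -211859/45*1316 = -278806444/45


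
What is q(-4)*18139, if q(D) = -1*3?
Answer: -54417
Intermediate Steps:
q(D) = -3
q(-4)*18139 = -3*18139 = -54417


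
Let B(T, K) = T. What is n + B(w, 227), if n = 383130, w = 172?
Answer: 383302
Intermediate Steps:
n + B(w, 227) = 383130 + 172 = 383302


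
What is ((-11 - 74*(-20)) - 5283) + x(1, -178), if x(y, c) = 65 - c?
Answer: -3571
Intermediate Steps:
((-11 - 74*(-20)) - 5283) + x(1, -178) = ((-11 - 74*(-20)) - 5283) + (65 - 1*(-178)) = ((-11 + 1480) - 5283) + (65 + 178) = (1469 - 5283) + 243 = -3814 + 243 = -3571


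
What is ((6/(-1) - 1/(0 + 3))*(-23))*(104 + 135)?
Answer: 104443/3 ≈ 34814.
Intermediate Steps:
((6/(-1) - 1/(0 + 3))*(-23))*(104 + 135) = ((6*(-1) - 1/3)*(-23))*239 = ((-6 - 1*⅓)*(-23))*239 = ((-6 - ⅓)*(-23))*239 = -19/3*(-23)*239 = (437/3)*239 = 104443/3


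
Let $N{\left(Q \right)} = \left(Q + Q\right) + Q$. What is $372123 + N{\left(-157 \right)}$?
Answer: $371652$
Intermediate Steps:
$N{\left(Q \right)} = 3 Q$ ($N{\left(Q \right)} = 2 Q + Q = 3 Q$)
$372123 + N{\left(-157 \right)} = 372123 + 3 \left(-157\right) = 372123 - 471 = 371652$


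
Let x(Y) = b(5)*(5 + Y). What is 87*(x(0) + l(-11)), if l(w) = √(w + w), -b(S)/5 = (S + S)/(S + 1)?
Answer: -3625 + 87*I*√22 ≈ -3625.0 + 408.07*I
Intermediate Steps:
b(S) = -10*S/(1 + S) (b(S) = -5*(S + S)/(S + 1) = -5*2*S/(1 + S) = -10*S/(1 + S))
l(w) = √2*√w (l(w) = √(2*w) = √2*√w)
x(Y) = -125/3 - 25*Y/3 (x(Y) = (-10*5/(1 + 5))*(5 + Y) = (-10*5/6)*(5 + Y) = (-10*5*⅙)*(5 + Y) = -25*(5 + Y)/3 = -125/3 - 25*Y/3)
87*(x(0) + l(-11)) = 87*((-125/3 - 25/3*0) + √2*√(-11)) = 87*((-125/3 + 0) + √2*(I*√11)) = 87*(-125/3 + I*√22) = -3625 + 87*I*√22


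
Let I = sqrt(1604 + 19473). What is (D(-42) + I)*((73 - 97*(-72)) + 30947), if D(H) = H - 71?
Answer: -4294452 + 38004*sqrt(21077) ≈ 1.2229e+6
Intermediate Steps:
D(H) = -71 + H
I = sqrt(21077) ≈ 145.18
(D(-42) + I)*((73 - 97*(-72)) + 30947) = ((-71 - 42) + sqrt(21077))*((73 - 97*(-72)) + 30947) = (-113 + sqrt(21077))*((73 + 6984) + 30947) = (-113 + sqrt(21077))*(7057 + 30947) = (-113 + sqrt(21077))*38004 = -4294452 + 38004*sqrt(21077)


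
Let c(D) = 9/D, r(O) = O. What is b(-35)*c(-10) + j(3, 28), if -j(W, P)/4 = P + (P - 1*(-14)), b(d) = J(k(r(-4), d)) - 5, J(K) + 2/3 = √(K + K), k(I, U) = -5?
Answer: -2749/10 - 9*I*√10/10 ≈ -274.9 - 2.8461*I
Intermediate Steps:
J(K) = -⅔ + √2*√K (J(K) = -⅔ + √(K + K) = -⅔ + √(2*K) = -⅔ + √2*√K)
b(d) = -17/3 + I*√10 (b(d) = (-⅔ + √2*√(-5)) - 5 = (-⅔ + √2*(I*√5)) - 5 = (-⅔ + I*√10) - 5 = -17/3 + I*√10)
j(W, P) = -56 - 8*P (j(W, P) = -4*(P + (P - 1*(-14))) = -4*(P + (P + 14)) = -4*(P + (14 + P)) = -4*(14 + 2*P) = -56 - 8*P)
b(-35)*c(-10) + j(3, 28) = (-17/3 + I*√10)*(9/(-10)) + (-56 - 8*28) = (-17/3 + I*√10)*(9*(-⅒)) + (-56 - 224) = (-17/3 + I*√10)*(-9/10) - 280 = (51/10 - 9*I*√10/10) - 280 = -2749/10 - 9*I*√10/10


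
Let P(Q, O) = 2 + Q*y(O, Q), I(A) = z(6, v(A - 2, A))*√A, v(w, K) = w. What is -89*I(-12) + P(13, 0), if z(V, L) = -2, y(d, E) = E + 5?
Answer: 236 + 356*I*√3 ≈ 236.0 + 616.61*I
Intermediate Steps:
y(d, E) = 5 + E
I(A) = -2*√A
P(Q, O) = 2 + Q*(5 + Q)
-89*I(-12) + P(13, 0) = -(-178)*√(-12) + (2 + 13*(5 + 13)) = -(-178)*2*I*√3 + (2 + 13*18) = -(-356)*I*√3 + (2 + 234) = 356*I*√3 + 236 = 236 + 356*I*√3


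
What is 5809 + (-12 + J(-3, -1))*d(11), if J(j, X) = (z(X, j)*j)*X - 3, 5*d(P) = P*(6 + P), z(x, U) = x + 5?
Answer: 28484/5 ≈ 5696.8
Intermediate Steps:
z(x, U) = 5 + x
d(P) = P*(6 + P)/5 (d(P) = (P*(6 + P))/5 = P*(6 + P)/5)
J(j, X) = -3 + X*j*(5 + X) (J(j, X) = ((5 + X)*j)*X - 3 = (j*(5 + X))*X - 3 = X*j*(5 + X) - 3 = -3 + X*j*(5 + X))
5809 + (-12 + J(-3, -1))*d(11) = 5809 + (-12 + (-3 - 1*(-3)*(5 - 1)))*((⅕)*11*(6 + 11)) = 5809 + (-12 + (-3 - 1*(-3)*4))*((⅕)*11*17) = 5809 + (-12 + (-3 + 12))*(187/5) = 5809 + (-12 + 9)*(187/5) = 5809 - 3*187/5 = 5809 - 561/5 = 28484/5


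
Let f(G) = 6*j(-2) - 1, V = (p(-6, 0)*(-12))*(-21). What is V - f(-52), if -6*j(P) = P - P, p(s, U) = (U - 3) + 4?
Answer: 253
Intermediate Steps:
p(s, U) = 1 + U (p(s, U) = (-3 + U) + 4 = 1 + U)
j(P) = 0 (j(P) = -(P - P)/6 = -1/6*0 = 0)
V = 252 (V = ((1 + 0)*(-12))*(-21) = (1*(-12))*(-21) = -12*(-21) = 252)
f(G) = -1 (f(G) = 6*0 - 1 = 0 - 1 = -1)
V - f(-52) = 252 - 1*(-1) = 252 + 1 = 253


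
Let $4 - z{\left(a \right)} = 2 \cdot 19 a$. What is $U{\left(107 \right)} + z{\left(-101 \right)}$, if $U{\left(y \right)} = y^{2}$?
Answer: $15291$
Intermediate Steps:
$z{\left(a \right)} = 4 - 38 a$ ($z{\left(a \right)} = 4 - 2 \cdot 19 a = 4 - 38 a$)
$U{\left(107 \right)} + z{\left(-101 \right)} = 107^{2} + \left(4 - -3838\right) = 11449 + \left(4 + 3838\right) = 11449 + 3842 = 15291$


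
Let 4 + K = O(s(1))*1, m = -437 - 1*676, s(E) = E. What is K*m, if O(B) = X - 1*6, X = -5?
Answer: 16695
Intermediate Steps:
m = -1113 (m = -437 - 676 = -1113)
O(B) = -11 (O(B) = -5 - 1*6 = -5 - 6 = -11)
K = -15 (K = -4 - 11*1 = -4 - 11 = -15)
K*m = -15*(-1113) = 16695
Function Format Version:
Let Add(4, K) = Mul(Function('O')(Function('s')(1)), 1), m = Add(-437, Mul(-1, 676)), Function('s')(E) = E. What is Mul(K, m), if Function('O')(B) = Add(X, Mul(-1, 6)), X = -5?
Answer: 16695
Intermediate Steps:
m = -1113 (m = Add(-437, -676) = -1113)
Function('O')(B) = -11 (Function('O')(B) = Add(-5, Mul(-1, 6)) = Add(-5, -6) = -11)
K = -15 (K = Add(-4, Mul(-11, 1)) = Add(-4, -11) = -15)
Mul(K, m) = Mul(-15, -1113) = 16695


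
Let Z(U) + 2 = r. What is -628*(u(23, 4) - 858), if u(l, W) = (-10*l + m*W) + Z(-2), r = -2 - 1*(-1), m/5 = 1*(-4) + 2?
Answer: 710268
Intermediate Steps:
m = -10 (m = 5*(1*(-4) + 2) = 5*(-4 + 2) = 5*(-2) = -10)
r = -1 (r = -2 + 1 = -1)
Z(U) = -3 (Z(U) = -2 - 1 = -3)
u(l, W) = -3 - 10*W - 10*l (u(l, W) = (-10*l - 10*W) - 3 = (-10*W - 10*l) - 3 = -3 - 10*W - 10*l)
-628*(u(23, 4) - 858) = -628*((-3 - 10*4 - 10*23) - 858) = -628*((-3 - 40 - 230) - 858) = -628*(-273 - 858) = -628*(-1131) = 710268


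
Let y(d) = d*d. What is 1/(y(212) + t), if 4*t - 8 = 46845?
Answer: 4/226629 ≈ 1.7650e-5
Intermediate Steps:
t = 46853/4 (t = 2 + (1/4)*46845 = 2 + 46845/4 = 46853/4 ≈ 11713.)
y(d) = d**2
1/(y(212) + t) = 1/(212**2 + 46853/4) = 1/(44944 + 46853/4) = 1/(226629/4) = 4/226629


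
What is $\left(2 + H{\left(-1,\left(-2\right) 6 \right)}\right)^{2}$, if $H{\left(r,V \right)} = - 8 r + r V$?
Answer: $484$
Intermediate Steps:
$H{\left(r,V \right)} = - 8 r + V r$
$\left(2 + H{\left(-1,\left(-2\right) 6 \right)}\right)^{2} = \left(2 - \left(-8 - 12\right)\right)^{2} = \left(2 - -20\right)^{2} = \left(2 + 20\right)^{2} = 22^{2} = 484$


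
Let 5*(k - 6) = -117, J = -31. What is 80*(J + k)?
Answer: -3872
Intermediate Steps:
k = -87/5 (k = 6 + (⅕)*(-117) = 6 - 117/5 = -87/5 ≈ -17.400)
80*(J + k) = 80*(-31 - 87/5) = 80*(-242/5) = -3872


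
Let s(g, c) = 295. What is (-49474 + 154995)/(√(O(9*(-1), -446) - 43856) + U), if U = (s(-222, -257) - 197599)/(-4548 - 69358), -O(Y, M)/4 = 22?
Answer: 2465868405721/384720051650 - 11083960004453*I*√10986/2308320309900 ≈ 6.4095 - 503.29*I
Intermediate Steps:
O(Y, M) = -88 (O(Y, M) = -4*22 = -88)
U = 98652/36953 (U = (295 - 197599)/(-4548 - 69358) = -197304/(-73906) = -197304*(-1/73906) = 98652/36953 ≈ 2.6697)
(-49474 + 154995)/(√(O(9*(-1), -446) - 43856) + U) = (-49474 + 154995)/(√(-88 - 43856) + 98652/36953) = 105521/(√(-43944) + 98652/36953) = 105521/(2*I*√10986 + 98652/36953) = 105521/(98652/36953 + 2*I*√10986)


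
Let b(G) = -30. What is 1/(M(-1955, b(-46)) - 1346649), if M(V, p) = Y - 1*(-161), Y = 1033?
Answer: -1/1345455 ≈ -7.4324e-7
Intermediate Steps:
M(V, p) = 1194 (M(V, p) = 1033 - 1*(-161) = 1033 + 161 = 1194)
1/(M(-1955, b(-46)) - 1346649) = 1/(1194 - 1346649) = 1/(-1345455) = -1/1345455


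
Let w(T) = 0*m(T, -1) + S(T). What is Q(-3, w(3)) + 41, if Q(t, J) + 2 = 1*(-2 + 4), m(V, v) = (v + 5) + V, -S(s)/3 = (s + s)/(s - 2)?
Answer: 41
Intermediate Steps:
S(s) = -6*s/(-2 + s) (S(s) = -3*(s + s)/(s - 2) = -3*2*s/(-2 + s) = -6*s/(-2 + s))
m(V, v) = 5 + V + v (m(V, v) = (5 + v) + V = 5 + V + v)
w(T) = -6*T/(-2 + T) (w(T) = 0*(5 + T - 1) - 6*T/(-2 + T) = 0*(4 + T) - 6*T/(-2 + T) = 0 - 6*T/(-2 + T) = -6*T/(-2 + T))
Q(t, J) = 0 (Q(t, J) = -2 + 1*(-2 + 4) = -2 + 1*2 = -2 + 2 = 0)
Q(-3, w(3)) + 41 = 0 + 41 = 41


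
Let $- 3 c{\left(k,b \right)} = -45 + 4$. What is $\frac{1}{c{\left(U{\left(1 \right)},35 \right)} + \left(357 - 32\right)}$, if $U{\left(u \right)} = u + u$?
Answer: $\frac{3}{1016} \approx 0.0029528$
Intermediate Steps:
$U{\left(u \right)} = 2 u$
$c{\left(k,b \right)} = \frac{41}{3}$ ($c{\left(k,b \right)} = - \frac{-45 + 4}{3} = \left(- \frac{1}{3}\right) \left(-41\right) = \frac{41}{3}$)
$\frac{1}{c{\left(U{\left(1 \right)},35 \right)} + \left(357 - 32\right)} = \frac{1}{\frac{41}{3} + \left(357 - 32\right)} = \frac{1}{\frac{41}{3} + 325} = \frac{1}{\frac{1016}{3}} = \frac{3}{1016}$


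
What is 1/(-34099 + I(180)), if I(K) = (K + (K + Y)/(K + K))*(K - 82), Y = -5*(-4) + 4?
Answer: -15/246052 ≈ -6.0963e-5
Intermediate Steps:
Y = 24 (Y = 20 + 4 = 24)
I(K) = (-82 + K)*(K + (24 + K)/(2*K)) (I(K) = (K + (K + 24)/(K + K))*(K - 82) = (K + (24 + K)/((2*K)))*(-82 + K) = (K + (24 + K)*(1/(2*K)))*(-82 + K) = (K + (24 + K)/(2*K))*(-82 + K) = (-82 + K)*(K + (24 + K)/(2*K)))
1/(-34099 + I(180)) = 1/(-34099 + (-29 + 180² - 984/180 - 163/2*180)) = 1/(-34099 + (-29 + 32400 - 984*1/180 - 14670)) = 1/(-34099 + (-29 + 32400 - 82/15 - 14670)) = 1/(-34099 + 265433/15) = 1/(-246052/15) = -15/246052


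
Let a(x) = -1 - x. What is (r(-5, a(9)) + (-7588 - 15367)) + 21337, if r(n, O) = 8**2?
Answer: -1554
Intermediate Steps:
r(n, O) = 64
(r(-5, a(9)) + (-7588 - 15367)) + 21337 = (64 + (-7588 - 15367)) + 21337 = (64 - 22955) + 21337 = -22891 + 21337 = -1554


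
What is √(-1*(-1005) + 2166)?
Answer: √3171 ≈ 56.312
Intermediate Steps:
√(-1*(-1005) + 2166) = √(1005 + 2166) = √3171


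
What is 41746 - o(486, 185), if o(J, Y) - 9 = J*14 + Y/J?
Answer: 16977253/486 ≈ 34933.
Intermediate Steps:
o(J, Y) = 9 + 14*J + Y/J (o(J, Y) = 9 + (J*14 + Y/J) = 9 + (14*J + Y/J) = 9 + 14*J + Y/J)
41746 - o(486, 185) = 41746 - (9 + 14*486 + 185/486) = 41746 - (9 + 6804 + 185*(1/486)) = 41746 - (9 + 6804 + 185/486) = 41746 - 1*3311303/486 = 41746 - 3311303/486 = 16977253/486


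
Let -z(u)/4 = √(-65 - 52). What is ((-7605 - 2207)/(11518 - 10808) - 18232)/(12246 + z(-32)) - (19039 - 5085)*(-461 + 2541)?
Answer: -9905120471718181/341269665 - 6477266*I*√13/4436505645 ≈ -2.9024e+7 - 0.0052641*I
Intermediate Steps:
z(u) = -12*I*√13 (z(u) = -4*√(-65 - 52) = -12*I*√13)
((-7605 - 2207)/(11518 - 10808) - 18232)/(12246 + z(-32)) - (19039 - 5085)*(-461 + 2541) = ((-7605 - 2207)/(11518 - 10808) - 18232)/(12246 - 12*I*√13) - (19039 - 5085)*(-461 + 2541) = (-9812/710 - 18232)/(12246 - 12*I*√13) - 13954*2080 = (-9812*1/710 - 18232)/(12246 - 12*I*√13) - 1*29024320 = (-4906/355 - 18232)/(12246 - 12*I*√13) - 29024320 = -6477266/(355*(12246 - 12*I*√13)) - 29024320 = -29024320 - 6477266/(355*(12246 - 12*I*√13))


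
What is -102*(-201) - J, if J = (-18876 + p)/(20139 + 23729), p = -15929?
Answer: 899416541/43868 ≈ 20503.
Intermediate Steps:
J = -34805/43868 (J = (-18876 - 15929)/(20139 + 23729) = -34805/43868 ≈ -0.79340)
-102*(-201) - J = -102*(-201) - 1*(-34805/43868) = 20502 + 34805/43868 = 899416541/43868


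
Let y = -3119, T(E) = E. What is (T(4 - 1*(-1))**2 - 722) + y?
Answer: -3816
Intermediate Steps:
(T(4 - 1*(-1))**2 - 722) + y = ((4 - 1*(-1))**2 - 722) - 3119 = ((4 + 1)**2 - 722) - 3119 = (5**2 - 722) - 3119 = (25 - 722) - 3119 = -697 - 3119 = -3816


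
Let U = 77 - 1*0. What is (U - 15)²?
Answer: 3844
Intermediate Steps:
U = 77 (U = 77 + 0 = 77)
(U - 15)² = (77 - 15)² = 62² = 3844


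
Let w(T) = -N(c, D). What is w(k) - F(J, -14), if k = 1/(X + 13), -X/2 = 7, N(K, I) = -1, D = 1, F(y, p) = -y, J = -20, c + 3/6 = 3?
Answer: -19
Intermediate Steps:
c = 5/2 (c = -½ + 3 = 5/2 ≈ 2.5000)
X = -14 (X = -2*7 = -14)
k = -1 (k = 1/(-14 + 13) = 1/(-1) = -1)
w(T) = 1 (w(T) = -1*(-1) = 1)
w(k) - F(J, -14) = 1 - (-1)*(-20) = 1 - 1*20 = 1 - 20 = -19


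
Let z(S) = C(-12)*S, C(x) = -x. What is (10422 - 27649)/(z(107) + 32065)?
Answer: -17227/33349 ≈ -0.51657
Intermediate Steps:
z(S) = 12*S (z(S) = (-1*(-12))*S = 12*S)
(10422 - 27649)/(z(107) + 32065) = (10422 - 27649)/(12*107 + 32065) = -17227/(1284 + 32065) = -17227/33349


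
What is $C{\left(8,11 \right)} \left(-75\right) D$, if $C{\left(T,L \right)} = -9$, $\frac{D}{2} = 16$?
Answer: $21600$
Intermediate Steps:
$D = 32$ ($D = 2 \cdot 16 = 32$)
$C{\left(8,11 \right)} \left(-75\right) D = \left(-9\right) \left(-75\right) 32 = 675 \cdot 32 = 21600$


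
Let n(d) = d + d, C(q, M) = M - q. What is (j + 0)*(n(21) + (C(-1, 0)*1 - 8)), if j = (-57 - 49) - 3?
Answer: -3815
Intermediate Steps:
j = -109 (j = -106 - 3 = -109)
n(d) = 2*d
(j + 0)*(n(21) + (C(-1, 0)*1 - 8)) = (-109 + 0)*(2*21 + ((0 - 1*(-1))*1 - 8)) = -109*(42 + ((0 + 1)*1 - 8)) = -109*(42 + (1*1 - 8)) = -109*(42 + (1 - 8)) = -109*(42 - 7) = -109*35 = -3815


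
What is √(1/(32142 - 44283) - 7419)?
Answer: 4*I*√7594370870/4047 ≈ 86.134*I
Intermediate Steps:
√(1/(32142 - 44283) - 7419) = √(1/(-12141) - 7419) = √(-1/12141 - 7419) = √(-90074080/12141) = 4*I*√7594370870/4047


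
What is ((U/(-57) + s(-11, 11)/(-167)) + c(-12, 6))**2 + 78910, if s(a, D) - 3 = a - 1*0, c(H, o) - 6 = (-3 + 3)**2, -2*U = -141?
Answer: 3178773251521/40271716 ≈ 78933.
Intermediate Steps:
U = 141/2 (U = -1/2*(-141) = 141/2 ≈ 70.500)
c(H, o) = 6 (c(H, o) = 6 + (-3 + 3)**2 = 6 + 0**2 = 6 + 0 = 6)
s(a, D) = 3 + a (s(a, D) = 3 + (a - 1*0) = 3 + (a + 0) = 3 + a)
((U/(-57) + s(-11, 11)/(-167)) + c(-12, 6))**2 + 78910 = (((141/2)/(-57) + (3 - 11)/(-167)) + 6)**2 + 78910 = (((141/2)*(-1/57) - 8*(-1/167)) + 6)**2 + 78910 = ((-47/38 + 8/167) + 6)**2 + 78910 = (-7545/6346 + 6)**2 + 78910 = (30531/6346)**2 + 78910 = 932141961/40271716 + 78910 = 3178773251521/40271716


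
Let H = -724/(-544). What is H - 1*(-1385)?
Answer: 188541/136 ≈ 1386.3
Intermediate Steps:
H = 181/136 (H = -724*(-1/544) = 181/136 ≈ 1.3309)
H - 1*(-1385) = 181/136 - 1*(-1385) = 181/136 + 1385 = 188541/136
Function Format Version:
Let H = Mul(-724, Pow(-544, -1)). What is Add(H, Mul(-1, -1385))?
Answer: Rational(188541, 136) ≈ 1386.3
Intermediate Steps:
H = Rational(181, 136) (H = Mul(-724, Rational(-1, 544)) = Rational(181, 136) ≈ 1.3309)
Add(H, Mul(-1, -1385)) = Add(Rational(181, 136), Mul(-1, -1385)) = Add(Rational(181, 136), 1385) = Rational(188541, 136)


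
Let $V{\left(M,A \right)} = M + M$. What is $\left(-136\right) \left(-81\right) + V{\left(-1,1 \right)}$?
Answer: $11014$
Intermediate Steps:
$V{\left(M,A \right)} = 2 M$
$\left(-136\right) \left(-81\right) + V{\left(-1,1 \right)} = \left(-136\right) \left(-81\right) + 2 \left(-1\right) = 11016 - 2 = 11014$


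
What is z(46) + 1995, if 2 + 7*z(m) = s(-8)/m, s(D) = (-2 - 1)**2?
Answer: 642307/322 ≈ 1994.7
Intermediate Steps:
s(D) = 9 (s(D) = (-3)**2 = 9)
z(m) = -2/7 + 9/(7*m) (z(m) = -2/7 + (9/m)/7 = -2/7 + 9/(7*m))
z(46) + 1995 = (1/7)*(9 - 2*46)/46 + 1995 = (1/7)*(1/46)*(9 - 92) + 1995 = (1/7)*(1/46)*(-83) + 1995 = -83/322 + 1995 = 642307/322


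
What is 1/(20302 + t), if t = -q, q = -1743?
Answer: 1/22045 ≈ 4.5362e-5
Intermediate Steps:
t = 1743 (t = -1*(-1743) = 1743)
1/(20302 + t) = 1/(20302 + 1743) = 1/22045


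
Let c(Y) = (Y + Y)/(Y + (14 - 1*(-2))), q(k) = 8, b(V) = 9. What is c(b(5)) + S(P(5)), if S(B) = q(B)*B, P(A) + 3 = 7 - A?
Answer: -182/25 ≈ -7.2800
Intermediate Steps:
P(A) = 4 - A (P(A) = -3 + (7 - A) = 4 - A)
S(B) = 8*B
c(Y) = 2*Y/(16 + Y) (c(Y) = (2*Y)/(Y + (14 + 2)) = (2*Y)/(Y + 16) = (2*Y)/(16 + Y) = 2*Y/(16 + Y))
c(b(5)) + S(P(5)) = 2*9/(16 + 9) + 8*(4 - 1*5) = 2*9/25 + 8*(4 - 5) = 2*9*(1/25) + 8*(-1) = 18/25 - 8 = -182/25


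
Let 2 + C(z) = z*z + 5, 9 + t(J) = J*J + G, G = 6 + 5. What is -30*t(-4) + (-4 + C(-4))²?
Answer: -315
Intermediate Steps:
G = 11
t(J) = 2 + J² (t(J) = -9 + (J*J + 11) = -9 + (J² + 11) = -9 + (11 + J²) = 2 + J²)
C(z) = 3 + z² (C(z) = -2 + (z*z + 5) = -2 + (z² + 5) = -2 + (5 + z²) = 3 + z²)
-30*t(-4) + (-4 + C(-4))² = -30*(2 + (-4)²) + (-4 + (3 + (-4)²))² = -30*(2 + 16) + (-4 + (3 + 16))² = -30*18 + (-4 + 19)² = -540 + 15² = -540 + 225 = -315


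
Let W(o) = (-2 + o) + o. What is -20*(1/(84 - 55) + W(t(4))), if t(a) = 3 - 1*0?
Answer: -2340/29 ≈ -80.690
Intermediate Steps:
t(a) = 3 (t(a) = 3 + 0 = 3)
W(o) = -2 + 2*o
-20*(1/(84 - 55) + W(t(4))) = -20*(1/(84 - 55) + (-2 + 2*3)) = -20*(1/29 + (-2 + 6)) = -20*(1/29 + 4) = -20*117/29 = -2340/29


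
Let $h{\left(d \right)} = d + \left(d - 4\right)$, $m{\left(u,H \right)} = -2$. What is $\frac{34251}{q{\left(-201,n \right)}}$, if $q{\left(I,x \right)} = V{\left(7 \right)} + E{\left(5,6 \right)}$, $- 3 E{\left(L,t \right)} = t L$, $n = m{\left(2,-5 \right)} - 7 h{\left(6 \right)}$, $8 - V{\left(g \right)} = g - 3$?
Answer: $- \frac{11417}{2} \approx -5708.5$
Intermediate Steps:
$h{\left(d \right)} = -4 + 2 d$ ($h{\left(d \right)} = d + \left(-4 + d\right) = -4 + 2 d$)
$V{\left(g \right)} = 11 - g$ ($V{\left(g \right)} = 8 - \left(g - 3\right) = 8 - \left(-3 + g\right) = 11 - g$)
$n = -58$ ($n = -2 - 7 \left(-4 + 2 \cdot 6\right) = -2 - 7 \left(-4 + 12\right) = -2 - 56 = -58$)
$E{\left(L,t \right)} = - \frac{L t}{3}$ ($E{\left(L,t \right)} = - \frac{t L}{3} = - \frac{L t}{3}$)
$q{\left(I,x \right)} = -6$ ($q{\left(I,x \right)} = \left(11 - 7\right) - \frac{5}{3} \cdot 6 = \left(11 - 7\right) - 10 = 4 - 10 = -6$)
$\frac{34251}{q{\left(-201,n \right)}} = \frac{34251}{-6} = 34251 \left(- \frac{1}{6}\right) = - \frac{11417}{2}$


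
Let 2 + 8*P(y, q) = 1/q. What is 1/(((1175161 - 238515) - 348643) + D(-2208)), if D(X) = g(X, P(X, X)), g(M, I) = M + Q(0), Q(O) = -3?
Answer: 1/585792 ≈ 1.7071e-6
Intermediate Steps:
P(y, q) = -¼ + 1/(8*q)
g(M, I) = -3 + M (g(M, I) = M - 3 = -3 + M)
D(X) = -3 + X
1/(((1175161 - 238515) - 348643) + D(-2208)) = 1/(((1175161 - 238515) - 348643) + (-3 - 2208)) = 1/((936646 - 348643) - 2211) = 1/(588003 - 2211) = 1/585792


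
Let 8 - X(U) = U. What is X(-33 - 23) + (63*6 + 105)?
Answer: 547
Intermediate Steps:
X(U) = 8 - U
X(-33 - 23) + (63*6 + 105) = (8 - (-33 - 23)) + (63*6 + 105) = (8 - 1*(-56)) + (378 + 105) = (8 + 56) + 483 = 64 + 483 = 547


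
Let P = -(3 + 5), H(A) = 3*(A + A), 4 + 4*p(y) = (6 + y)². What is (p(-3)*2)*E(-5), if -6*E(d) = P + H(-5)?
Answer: 95/6 ≈ 15.833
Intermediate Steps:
p(y) = -1 + (6 + y)²/4
H(A) = 6*A (H(A) = 3*(2*A) = 6*A)
P = -8 (P = -1*8 = -8)
E(d) = 19/3 (E(d) = -(-8 + 6*(-5))/6 = -(-8 - 30)/6 = -⅙*(-38) = 19/3)
(p(-3)*2)*E(-5) = ((-1 + (6 - 3)²/4)*2)*(19/3) = ((-1 + (¼)*3²)*2)*(19/3) = ((-1 + (¼)*9)*2)*(19/3) = ((-1 + 9/4)*2)*(19/3) = ((5/4)*2)*(19/3) = (5/2)*(19/3) = 95/6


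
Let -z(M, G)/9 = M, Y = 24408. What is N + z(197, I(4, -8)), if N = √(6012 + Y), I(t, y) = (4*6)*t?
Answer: -1773 + 78*√5 ≈ -1598.6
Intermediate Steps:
I(t, y) = 24*t
z(M, G) = -9*M
N = 78*√5 (N = √(6012 + 24408) = √30420 = 78*√5 ≈ 174.41)
N + z(197, I(4, -8)) = 78*√5 - 9*197 = 78*√5 - 1773 = -1773 + 78*√5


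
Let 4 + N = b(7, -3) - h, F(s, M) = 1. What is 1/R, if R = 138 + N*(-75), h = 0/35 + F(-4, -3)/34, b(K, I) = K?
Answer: -34/2883 ≈ -0.011793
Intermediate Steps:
h = 1/34 (h = 0/35 + 1/34 = 0*(1/35) + 1*(1/34) = 0 + 1/34 = 1/34 ≈ 0.029412)
N = 101/34 (N = -4 + (7 - 1*1/34) = -4 + (7 - 1/34) = -4 + 237/34 = 101/34 ≈ 2.9706)
R = -2883/34 (R = 138 + (101/34)*(-75) = 138 - 7575/34 = -2883/34 ≈ -84.794)
1/R = 1/(-2883/34) = -34/2883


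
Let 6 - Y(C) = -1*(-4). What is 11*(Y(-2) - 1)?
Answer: 11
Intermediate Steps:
Y(C) = 2 (Y(C) = 6 - (-1)*(-4) = 6 - 1*4 = 6 - 4 = 2)
11*(Y(-2) - 1) = 11*(2 - 1) = 11*1 = 11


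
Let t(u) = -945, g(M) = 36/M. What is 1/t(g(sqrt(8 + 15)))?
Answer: -1/945 ≈ -0.0010582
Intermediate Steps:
1/t(g(sqrt(8 + 15))) = 1/(-945) = -1/945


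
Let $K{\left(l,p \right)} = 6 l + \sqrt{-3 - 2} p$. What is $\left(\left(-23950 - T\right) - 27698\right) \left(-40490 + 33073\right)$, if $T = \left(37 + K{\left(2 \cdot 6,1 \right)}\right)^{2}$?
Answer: $471157508 + 1616906 i \sqrt{5} \approx 4.7116 \cdot 10^{8} + 3.6155 \cdot 10^{6} i$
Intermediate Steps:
$K{\left(l,p \right)} = 6 l + i p \sqrt{5}$ ($K{\left(l,p \right)} = 6 l + \sqrt{-5} p = 6 l + i \sqrt{5} p = 6 l + i p \sqrt{5}$)
$T = \left(109 + i \sqrt{5}\right)^{2}$ ($T = \left(37 + \left(6 \cdot 2 \cdot 6 + i 1 \sqrt{5}\right)\right)^{2} = \left(37 + \left(6 \cdot 12 + i \sqrt{5}\right)\right)^{2} = \left(37 + \left(72 + i \sqrt{5}\right)\right)^{2} = \left(109 + i \sqrt{5}\right)^{2} \approx 11876.0 + 487.46 i$)
$\left(\left(-23950 - T\right) - 27698\right) \left(-40490 + 33073\right) = \left(\left(-23950 - \left(109 + i \sqrt{5}\right)^{2}\right) - 27698\right) \left(-40490 + 33073\right) = \left(-51648 - \left(109 + i \sqrt{5}\right)^{2}\right) \left(-7417\right) = 383073216 + 7417 \left(109 + i \sqrt{5}\right)^{2}$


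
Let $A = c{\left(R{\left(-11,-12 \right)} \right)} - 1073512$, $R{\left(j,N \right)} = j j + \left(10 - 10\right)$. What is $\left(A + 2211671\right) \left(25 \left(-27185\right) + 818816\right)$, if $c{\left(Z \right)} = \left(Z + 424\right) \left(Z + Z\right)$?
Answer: $176779390359$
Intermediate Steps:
$R{\left(j,N \right)} = j^{2}$ ($R{\left(j,N \right)} = j^{2} + \left(10 - 10\right) = j^{2} + 0 = j^{2}$)
$c{\left(Z \right)} = 2 Z \left(424 + Z\right)$ ($c{\left(Z \right)} = \left(424 + Z\right) 2 Z = 2 Z \left(424 + Z\right)$)
$A = -941622$ ($A = 2 \left(-11\right)^{2} \left(424 + \left(-11\right)^{2}\right) - 1073512 = 2 \cdot 121 \left(424 + 121\right) - 1073512 = 2 \cdot 121 \cdot 545 - 1073512 = 131890 - 1073512 = -941622$)
$\left(A + 2211671\right) \left(25 \left(-27185\right) + 818816\right) = \left(-941622 + 2211671\right) \left(25 \left(-27185\right) + 818816\right) = 1270049 \left(-679625 + 818816\right) = 1270049 \cdot 139191 = 176779390359$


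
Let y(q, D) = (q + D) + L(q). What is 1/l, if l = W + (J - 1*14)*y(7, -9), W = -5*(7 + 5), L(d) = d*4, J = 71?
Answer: 1/1422 ≈ 0.00070324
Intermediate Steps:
L(d) = 4*d
W = -60 (W = -5*12 = -60)
y(q, D) = D + 5*q (y(q, D) = (q + D) + 4*q = (D + q) + 4*q = D + 5*q)
l = 1422 (l = -60 + (71 - 1*14)*(-9 + 5*7) = -60 + (71 - 14)*(-9 + 35) = -60 + 57*26 = -60 + 1482 = 1422)
1/l = 1/1422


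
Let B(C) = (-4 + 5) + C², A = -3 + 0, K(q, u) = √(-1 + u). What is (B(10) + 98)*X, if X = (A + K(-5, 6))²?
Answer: 2786 - 1194*√5 ≈ 116.13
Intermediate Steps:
A = -3
X = (-3 + √5)² (X = (-3 + √(-1 + 6))² = (-3 + √5)² ≈ 0.58359)
B(C) = 1 + C²
(B(10) + 98)*X = ((1 + 10²) + 98)*(3 - √5)² = ((1 + 100) + 98)*(3 - √5)² = (101 + 98)*(3 - √5)² = 199*(3 - √5)²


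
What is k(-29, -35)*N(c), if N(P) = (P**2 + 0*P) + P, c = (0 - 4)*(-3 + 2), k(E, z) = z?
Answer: -700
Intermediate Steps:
c = 4 (c = -4*(-1) = 4)
N(P) = P + P**2 (N(P) = (P**2 + 0) + P = P**2 + P = P + P**2)
k(-29, -35)*N(c) = -140*(1 + 4) = -140*5 = -35*20 = -700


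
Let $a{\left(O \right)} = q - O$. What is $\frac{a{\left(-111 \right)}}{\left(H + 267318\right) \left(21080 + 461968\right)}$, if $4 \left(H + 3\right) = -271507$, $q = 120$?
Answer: $\frac{7}{2919340842} \approx 2.3978 \cdot 10^{-9}$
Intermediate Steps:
$H = - \frac{271519}{4}$ ($H = -3 + \frac{1}{4} \left(-271507\right) = -3 - \frac{271507}{4} = - \frac{271519}{4} \approx -67880.0$)
$a{\left(O \right)} = 120 - O$
$\frac{a{\left(-111 \right)}}{\left(H + 267318\right) \left(21080 + 461968\right)} = \frac{120 - -111}{\left(- \frac{271519}{4} + 267318\right) \left(21080 + 461968\right)} = \frac{120 + 111}{\frac{797753}{4} \cdot 483048} = \frac{231}{96338247786} = 231 \cdot \frac{1}{96338247786} = \frac{7}{2919340842}$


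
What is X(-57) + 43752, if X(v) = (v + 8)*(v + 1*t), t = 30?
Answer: 45075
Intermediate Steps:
X(v) = (8 + v)*(30 + v) (X(v) = (v + 8)*(v + 1*30) = (8 + v)*(v + 30) = (8 + v)*(30 + v))
X(-57) + 43752 = (240 + (-57)**2 + 38*(-57)) + 43752 = (240 + 3249 - 2166) + 43752 = 1323 + 43752 = 45075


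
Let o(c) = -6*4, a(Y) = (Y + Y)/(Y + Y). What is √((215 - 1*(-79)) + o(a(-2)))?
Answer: 3*√30 ≈ 16.432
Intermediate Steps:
a(Y) = 1 (a(Y) = (2*Y)/((2*Y)) = (2*Y)*(1/(2*Y)) = 1)
o(c) = -24
√((215 - 1*(-79)) + o(a(-2))) = √((215 - 1*(-79)) - 24) = √((215 + 79) - 24) = √(294 - 24) = √270 = 3*√30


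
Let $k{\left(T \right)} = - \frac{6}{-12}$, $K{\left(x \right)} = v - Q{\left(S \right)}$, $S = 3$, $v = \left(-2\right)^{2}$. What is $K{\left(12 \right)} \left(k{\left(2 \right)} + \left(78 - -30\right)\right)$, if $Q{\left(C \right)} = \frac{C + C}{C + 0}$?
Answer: $217$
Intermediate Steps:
$v = 4$
$Q{\left(C \right)} = 2$ ($Q{\left(C \right)} = \frac{2 C}{C} = 2$)
$K{\left(x \right)} = 2$ ($K{\left(x \right)} = 4 - 2 = 2$)
$k{\left(T \right)} = \frac{1}{2}$ ($k{\left(T \right)} = \left(-6\right) \left(- \frac{1}{12}\right) = \frac{1}{2}$)
$K{\left(12 \right)} \left(k{\left(2 \right)} + \left(78 - -30\right)\right) = 2 \left(\frac{1}{2} + \left(78 - -30\right)\right) = 2 \left(\frac{1}{2} + \left(78 + 30\right)\right) = 2 \left(\frac{1}{2} + 108\right) = 2 \cdot \frac{217}{2} = 217$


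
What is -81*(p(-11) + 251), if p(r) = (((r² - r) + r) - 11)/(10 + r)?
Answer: -11421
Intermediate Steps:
p(r) = (-11 + r²)/(10 + r) (p(r) = (r² - 11)/(10 + r) = (-11 + r²)/(10 + r))
-81*(p(-11) + 251) = -81*((-11 + (-11)²)/(10 - 11) + 251) = -81*((-11 + 121)/(-1) + 251) = -81*(-1*110 + 251) = -81*(-110 + 251) = -81*141 = -11421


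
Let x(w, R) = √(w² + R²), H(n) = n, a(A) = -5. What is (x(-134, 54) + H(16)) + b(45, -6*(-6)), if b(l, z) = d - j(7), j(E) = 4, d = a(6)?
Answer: 7 + 2*√5218 ≈ 151.47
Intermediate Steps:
d = -5
b(l, z) = -9 (b(l, z) = -5 - 1*4 = -5 - 4 = -9)
x(w, R) = √(R² + w²)
(x(-134, 54) + H(16)) + b(45, -6*(-6)) = (√(54² + (-134)²) + 16) - 9 = (√(2916 + 17956) + 16) - 9 = (√20872 + 16) - 9 = (2*√5218 + 16) - 9 = (16 + 2*√5218) - 9 = 7 + 2*√5218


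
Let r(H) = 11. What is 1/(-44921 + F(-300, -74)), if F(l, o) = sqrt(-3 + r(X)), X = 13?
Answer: -44921/2017896233 - 2*sqrt(2)/2017896233 ≈ -2.2263e-5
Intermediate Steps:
F(l, o) = 2*sqrt(2) (F(l, o) = sqrt(-3 + 11) = sqrt(8) = 2*sqrt(2))
1/(-44921 + F(-300, -74)) = 1/(-44921 + 2*sqrt(2))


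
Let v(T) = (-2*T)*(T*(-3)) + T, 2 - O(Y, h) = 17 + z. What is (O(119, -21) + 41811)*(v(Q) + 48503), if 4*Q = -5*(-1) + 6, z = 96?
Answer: 4049163825/2 ≈ 2.0246e+9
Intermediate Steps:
O(Y, h) = -111 (O(Y, h) = 2 - (17 + 96) = 2 - 1*113 = 2 - 113 = -111)
Q = 11/4 (Q = (-5*(-1) + 6)/4 = (5 + 6)/4 = (¼)*11 = 11/4 ≈ 2.7500)
v(T) = T + 6*T² (v(T) = (-2*T)*(-3*T) + T = 6*T² + T = T + 6*T²)
(O(119, -21) + 41811)*(v(Q) + 48503) = (-111 + 41811)*(11*(1 + 6*(11/4))/4 + 48503) = 41700*(11*(1 + 33/2)/4 + 48503) = 41700*((11/4)*(35/2) + 48503) = 41700*(385/8 + 48503) = 41700*(388409/8) = 4049163825/2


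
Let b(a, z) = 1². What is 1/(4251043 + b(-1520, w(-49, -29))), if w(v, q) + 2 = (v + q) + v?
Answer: 1/4251044 ≈ 2.3524e-7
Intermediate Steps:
w(v, q) = -2 + q + 2*v (w(v, q) = -2 + ((v + q) + v) = -2 + ((q + v) + v) = -2 + (q + 2*v) = -2 + q + 2*v)
b(a, z) = 1
1/(4251043 + b(-1520, w(-49, -29))) = 1/(4251043 + 1) = 1/4251044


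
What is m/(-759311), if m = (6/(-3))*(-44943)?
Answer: -89886/759311 ≈ -0.11838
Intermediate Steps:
m = 89886 (m = (6*(-⅓))*(-44943) = -2*(-44943) = 89886)
m/(-759311) = 89886/(-759311) = 89886*(-1/759311) = -89886/759311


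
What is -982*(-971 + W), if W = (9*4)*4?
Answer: 812114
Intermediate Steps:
W = 144 (W = 36*4 = 144)
-982*(-971 + W) = -982*(-971 + 144) = -982*(-827) = 812114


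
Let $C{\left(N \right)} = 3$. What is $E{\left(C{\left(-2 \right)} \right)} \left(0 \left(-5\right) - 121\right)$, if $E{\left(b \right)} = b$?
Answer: $-363$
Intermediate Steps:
$E{\left(C{\left(-2 \right)} \right)} \left(0 \left(-5\right) - 121\right) = 3 \left(0 \left(-5\right) - 121\right) = 3 \left(0 - 121\right) = 3 \left(-121\right) = -363$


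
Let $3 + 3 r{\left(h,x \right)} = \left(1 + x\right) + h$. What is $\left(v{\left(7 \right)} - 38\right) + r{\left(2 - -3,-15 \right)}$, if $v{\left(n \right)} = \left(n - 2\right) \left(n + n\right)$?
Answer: $28$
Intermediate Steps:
$v{\left(n \right)} = 2 n \left(-2 + n\right)$ ($v{\left(n \right)} = \left(-2 + n\right) 2 n = 2 n \left(-2 + n\right)$)
$r{\left(h,x \right)} = - \frac{2}{3} + \frac{h}{3} + \frac{x}{3}$ ($r{\left(h,x \right)} = -1 + \frac{\left(1 + x\right) + h}{3} = -1 + \frac{1 + h + x}{3} = -1 + \left(\frac{1}{3} + \frac{h}{3} + \frac{x}{3}\right) = - \frac{2}{3} + \frac{h}{3} + \frac{x}{3}$)
$\left(v{\left(7 \right)} - 38\right) + r{\left(2 - -3,-15 \right)} = \left(2 \cdot 7 \left(-2 + 7\right) - 38\right) + \left(- \frac{2}{3} + \frac{2 - -3}{3} + \frac{1}{3} \left(-15\right)\right) = \left(2 \cdot 7 \cdot 5 - 38\right) - \left(\frac{17}{3} - \frac{2 + 3}{3}\right) = \left(70 - 38\right) - 4 = 32 - 4 = 28$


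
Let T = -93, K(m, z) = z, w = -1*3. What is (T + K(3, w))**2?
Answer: 9216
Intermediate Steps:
w = -3
(T + K(3, w))**2 = (-93 - 3)**2 = (-96)**2 = 9216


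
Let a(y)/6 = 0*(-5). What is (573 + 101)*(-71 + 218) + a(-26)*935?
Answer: 99078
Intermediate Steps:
a(y) = 0 (a(y) = 6*(0*(-5)) = 6*0 = 0)
(573 + 101)*(-71 + 218) + a(-26)*935 = (573 + 101)*(-71 + 218) + 0*935 = 674*147 + 0 = 99078 + 0 = 99078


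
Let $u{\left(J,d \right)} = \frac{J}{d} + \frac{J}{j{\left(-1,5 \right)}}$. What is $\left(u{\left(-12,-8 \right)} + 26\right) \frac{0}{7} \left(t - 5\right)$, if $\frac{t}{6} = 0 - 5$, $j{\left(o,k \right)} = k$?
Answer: $0$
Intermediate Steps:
$u{\left(J,d \right)} = \frac{J}{5} + \frac{J}{d}$ ($u{\left(J,d \right)} = \frac{J}{d} + \frac{J}{5} = \frac{J}{5} + \frac{J}{d}$)
$t = -30$ ($t = 6 \left(0 - 5\right) = 6 \left(-5\right) = -30$)
$\left(u{\left(-12,-8 \right)} + 26\right) \frac{0}{7} \left(t - 5\right) = \left(\left(\frac{1}{5} \left(-12\right) - \frac{12}{-8}\right) + 26\right) \frac{0}{7} \left(-30 - 5\right) = \left(\left(- \frac{12}{5} - - \frac{3}{2}\right) + 26\right) 0 \cdot \frac{1}{7} \left(-35\right) = \left(\left(- \frac{12}{5} + \frac{3}{2}\right) + 26\right) 0 \left(-35\right) = \left(- \frac{9}{10} + 26\right) 0 = \frac{251}{10} \cdot 0 = 0$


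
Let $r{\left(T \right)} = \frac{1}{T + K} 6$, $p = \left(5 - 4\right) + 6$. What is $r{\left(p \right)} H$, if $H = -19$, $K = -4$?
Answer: $-38$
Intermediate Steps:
$p = 7$ ($p = 1 + 6 = 7$)
$r{\left(T \right)} = \frac{6}{-4 + T}$ ($r{\left(T \right)} = \frac{1}{T - 4} \cdot 6 = \frac{1}{-4 + T} 6 = \frac{6}{-4 + T}$)
$r{\left(p \right)} H = \frac{6}{-4 + 7} \left(-19\right) = \frac{6}{3} \left(-19\right) = 6 \cdot \frac{1}{3} \left(-19\right) = 2 \left(-19\right) = -38$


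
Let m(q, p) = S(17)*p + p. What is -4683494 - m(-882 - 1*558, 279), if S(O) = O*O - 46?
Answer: -4751570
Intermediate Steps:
S(O) = -46 + O² (S(O) = O² - 46 = -46 + O²)
m(q, p) = 244*p (m(q, p) = (-46 + 17²)*p + p = (-46 + 289)*p + p = 243*p + p = 244*p)
-4683494 - m(-882 - 1*558, 279) = -4683494 - 244*279 = -4683494 - 1*68076 = -4683494 - 68076 = -4751570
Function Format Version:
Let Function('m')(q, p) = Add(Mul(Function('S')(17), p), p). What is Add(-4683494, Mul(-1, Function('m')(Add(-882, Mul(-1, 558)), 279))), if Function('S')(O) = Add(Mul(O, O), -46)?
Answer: -4751570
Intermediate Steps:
Function('S')(O) = Add(-46, Pow(O, 2)) (Function('S')(O) = Add(Pow(O, 2), -46) = Add(-46, Pow(O, 2)))
Function('m')(q, p) = Mul(244, p) (Function('m')(q, p) = Add(Mul(Add(-46, Pow(17, 2)), p), p) = Add(Mul(Add(-46, 289), p), p) = Add(Mul(243, p), p) = Mul(244, p))
Add(-4683494, Mul(-1, Function('m')(Add(-882, Mul(-1, 558)), 279))) = Add(-4683494, Mul(-1, Mul(244, 279))) = Add(-4683494, Mul(-1, 68076)) = Add(-4683494, -68076) = -4751570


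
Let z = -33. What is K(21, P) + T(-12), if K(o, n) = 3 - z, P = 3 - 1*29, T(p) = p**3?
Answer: -1692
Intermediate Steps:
P = -26 (P = 3 - 29 = -26)
K(o, n) = 36 (K(o, n) = 3 - 1*(-33) = 3 + 33 = 36)
K(21, P) + T(-12) = 36 + (-12)**3 = 36 - 1728 = -1692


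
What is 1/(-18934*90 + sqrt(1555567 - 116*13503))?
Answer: -1704060/2903820494381 - I*sqrt(10781)/2903820494381 ≈ -5.8683e-7 - 3.5757e-11*I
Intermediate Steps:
1/(-18934*90 + sqrt(1555567 - 116*13503)) = 1/(-1704060 + sqrt(1555567 - 1566348)) = 1/(-1704060 + sqrt(-10781)) = 1/(-1704060 + I*sqrt(10781))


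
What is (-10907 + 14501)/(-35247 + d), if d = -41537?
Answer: -1797/38392 ≈ -0.046807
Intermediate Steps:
(-10907 + 14501)/(-35247 + d) = (-10907 + 14501)/(-35247 - 41537) = 3594/(-76784) = 3594*(-1/76784) = -1797/38392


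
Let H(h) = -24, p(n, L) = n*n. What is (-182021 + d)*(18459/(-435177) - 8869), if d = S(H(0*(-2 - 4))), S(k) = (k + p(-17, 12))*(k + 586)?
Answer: 14190903541528/48353 ≈ 2.9349e+8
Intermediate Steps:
p(n, L) = n²
S(k) = (289 + k)*(586 + k) (S(k) = (k + (-17)²)*(k + 586) = (k + 289)*(586 + k) = (289 + k)*(586 + k))
d = 148930 (d = 169354 + (-24)² + 875*(-24) = 169354 + 576 - 21000 = 148930)
(-182021 + d)*(18459/(-435177) - 8869) = (-182021 + 148930)*(18459/(-435177) - 8869) = -33091*(18459*(-1/435177) - 8869) = -33091*(-2051/48353 - 8869) = -33091*(-428844808/48353) = 14190903541528/48353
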